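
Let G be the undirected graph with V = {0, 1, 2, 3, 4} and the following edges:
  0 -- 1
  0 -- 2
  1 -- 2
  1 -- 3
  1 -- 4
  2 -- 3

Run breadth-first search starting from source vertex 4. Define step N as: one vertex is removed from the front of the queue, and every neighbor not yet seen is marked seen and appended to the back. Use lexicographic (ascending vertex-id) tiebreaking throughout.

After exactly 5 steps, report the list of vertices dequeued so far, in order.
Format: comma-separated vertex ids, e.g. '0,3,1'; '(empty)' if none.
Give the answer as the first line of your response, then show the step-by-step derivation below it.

4,1,0,2,3

step 1: dequeue 4; queue=[1]; order=4
step 2: dequeue 1; queue=[0,2,3]; order=4,1
step 3: dequeue 0; queue=[2,3]; order=4,1,0
step 4: dequeue 2; queue=[3]; order=4,1,0,2
step 5: dequeue 3; queue=[(empty)]; order=4,1,0,2,3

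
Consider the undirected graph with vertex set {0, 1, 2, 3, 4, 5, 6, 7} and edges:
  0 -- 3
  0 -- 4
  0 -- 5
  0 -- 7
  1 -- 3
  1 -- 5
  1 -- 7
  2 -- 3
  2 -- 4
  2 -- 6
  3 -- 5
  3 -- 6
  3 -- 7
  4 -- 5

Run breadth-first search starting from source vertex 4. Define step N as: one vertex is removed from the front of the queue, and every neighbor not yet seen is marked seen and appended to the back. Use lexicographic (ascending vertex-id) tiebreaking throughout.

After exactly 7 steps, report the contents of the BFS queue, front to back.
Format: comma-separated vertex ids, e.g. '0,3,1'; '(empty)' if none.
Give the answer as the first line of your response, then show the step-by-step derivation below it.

1

step 1: dequeue 4; queue=[0,2,5]; order=4
step 2: dequeue 0; queue=[2,5,3,7]; order=4,0
step 3: dequeue 2; queue=[5,3,7,6]; order=4,0,2
step 4: dequeue 5; queue=[3,7,6,1]; order=4,0,2,5
step 5: dequeue 3; queue=[7,6,1]; order=4,0,2,5,3
step 6: dequeue 7; queue=[6,1]; order=4,0,2,5,3,7
step 7: dequeue 6; queue=[1]; order=4,0,2,5,3,7,6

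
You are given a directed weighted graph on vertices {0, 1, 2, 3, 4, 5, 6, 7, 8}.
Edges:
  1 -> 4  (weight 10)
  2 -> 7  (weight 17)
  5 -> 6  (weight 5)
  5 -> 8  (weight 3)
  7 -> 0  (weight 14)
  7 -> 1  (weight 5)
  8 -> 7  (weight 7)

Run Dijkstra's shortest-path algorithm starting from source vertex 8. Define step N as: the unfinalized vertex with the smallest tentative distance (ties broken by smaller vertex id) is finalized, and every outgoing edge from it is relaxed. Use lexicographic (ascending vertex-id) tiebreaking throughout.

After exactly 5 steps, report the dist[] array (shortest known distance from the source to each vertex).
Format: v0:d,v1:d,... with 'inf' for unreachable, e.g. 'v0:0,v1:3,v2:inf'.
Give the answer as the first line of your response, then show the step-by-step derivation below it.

v0:21,v1:12,v2:inf,v3:inf,v4:22,v5:inf,v6:inf,v7:7,v8:0

step 1: dist = v0:inf,v1:inf,v2:inf,v3:inf,v4:inf,v5:inf,v6:inf,v7:7,v8:0
step 2: dist = v0:21,v1:12,v2:inf,v3:inf,v4:inf,v5:inf,v6:inf,v7:7,v8:0
step 3: dist = v0:21,v1:12,v2:inf,v3:inf,v4:22,v5:inf,v6:inf,v7:7,v8:0
step 4: dist = v0:21,v1:12,v2:inf,v3:inf,v4:22,v5:inf,v6:inf,v7:7,v8:0
step 5: dist = v0:21,v1:12,v2:inf,v3:inf,v4:22,v5:inf,v6:inf,v7:7,v8:0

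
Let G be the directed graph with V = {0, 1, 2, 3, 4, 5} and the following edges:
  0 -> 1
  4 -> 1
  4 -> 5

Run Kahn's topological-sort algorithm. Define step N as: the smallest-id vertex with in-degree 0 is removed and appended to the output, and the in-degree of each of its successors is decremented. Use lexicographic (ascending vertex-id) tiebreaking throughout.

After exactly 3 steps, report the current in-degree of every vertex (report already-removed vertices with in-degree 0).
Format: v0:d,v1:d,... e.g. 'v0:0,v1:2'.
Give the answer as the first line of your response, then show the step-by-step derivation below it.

v0:0,v1:1,v2:0,v3:0,v4:0,v5:1

step 1: output 0; order=[0]; indeg=(0,1,0,0,0,1)
step 2: output 2; order=[0,2]; indeg=(0,1,0,0,0,1)
step 3: output 3; order=[0,2,3]; indeg=(0,1,0,0,0,1)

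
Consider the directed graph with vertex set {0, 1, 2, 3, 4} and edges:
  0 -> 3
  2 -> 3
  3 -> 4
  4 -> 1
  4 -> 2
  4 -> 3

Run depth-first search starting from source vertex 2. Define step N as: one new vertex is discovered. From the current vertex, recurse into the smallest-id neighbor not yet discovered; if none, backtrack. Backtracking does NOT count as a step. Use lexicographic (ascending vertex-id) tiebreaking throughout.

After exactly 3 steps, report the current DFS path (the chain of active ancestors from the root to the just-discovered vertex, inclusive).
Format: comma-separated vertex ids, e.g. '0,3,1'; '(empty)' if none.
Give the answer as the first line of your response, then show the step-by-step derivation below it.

2,3,4

step 1: discover 2; path=2; order=2
step 2: discover 3; path=2>3; order=2,3
step 3: discover 4; path=2>3>4; order=2,3,4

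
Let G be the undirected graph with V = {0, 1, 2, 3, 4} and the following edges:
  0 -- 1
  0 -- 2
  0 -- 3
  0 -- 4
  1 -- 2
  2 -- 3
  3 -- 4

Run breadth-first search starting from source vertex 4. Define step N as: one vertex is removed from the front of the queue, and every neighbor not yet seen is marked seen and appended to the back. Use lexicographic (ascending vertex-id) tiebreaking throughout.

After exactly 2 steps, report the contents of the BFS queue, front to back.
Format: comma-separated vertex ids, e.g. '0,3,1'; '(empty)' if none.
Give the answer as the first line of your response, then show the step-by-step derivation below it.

3,1,2

step 1: dequeue 4; queue=[0,3]; order=4
step 2: dequeue 0; queue=[3,1,2]; order=4,0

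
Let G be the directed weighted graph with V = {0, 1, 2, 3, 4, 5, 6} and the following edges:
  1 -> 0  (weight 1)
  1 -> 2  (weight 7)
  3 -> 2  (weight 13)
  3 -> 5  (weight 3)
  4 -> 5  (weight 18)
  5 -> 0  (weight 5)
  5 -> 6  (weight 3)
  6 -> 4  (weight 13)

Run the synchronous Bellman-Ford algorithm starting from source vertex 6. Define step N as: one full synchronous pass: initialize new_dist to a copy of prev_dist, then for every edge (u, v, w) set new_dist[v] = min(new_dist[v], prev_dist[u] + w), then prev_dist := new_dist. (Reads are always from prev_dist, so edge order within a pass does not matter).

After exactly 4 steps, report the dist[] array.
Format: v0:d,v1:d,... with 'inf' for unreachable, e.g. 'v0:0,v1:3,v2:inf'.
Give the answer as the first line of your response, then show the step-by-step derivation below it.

v0:36,v1:inf,v2:inf,v3:inf,v4:13,v5:31,v6:0

step 1: dist = v0:inf,v1:inf,v2:inf,v3:inf,v4:13,v5:inf,v6:0
step 2: dist = v0:inf,v1:inf,v2:inf,v3:inf,v4:13,v5:31,v6:0
step 3: dist = v0:36,v1:inf,v2:inf,v3:inf,v4:13,v5:31,v6:0
step 4: dist = v0:36,v1:inf,v2:inf,v3:inf,v4:13,v5:31,v6:0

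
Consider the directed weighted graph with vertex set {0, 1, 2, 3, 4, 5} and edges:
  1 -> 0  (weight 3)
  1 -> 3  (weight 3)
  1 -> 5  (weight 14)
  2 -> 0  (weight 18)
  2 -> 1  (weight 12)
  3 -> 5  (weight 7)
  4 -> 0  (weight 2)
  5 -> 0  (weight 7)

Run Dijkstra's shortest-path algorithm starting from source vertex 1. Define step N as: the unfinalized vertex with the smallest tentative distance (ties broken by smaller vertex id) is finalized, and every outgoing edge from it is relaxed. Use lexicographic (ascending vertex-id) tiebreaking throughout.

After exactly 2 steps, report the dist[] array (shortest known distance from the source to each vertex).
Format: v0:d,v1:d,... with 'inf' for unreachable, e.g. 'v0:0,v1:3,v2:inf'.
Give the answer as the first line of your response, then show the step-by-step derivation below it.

v0:3,v1:0,v2:inf,v3:3,v4:inf,v5:14

step 1: dist = v0:3,v1:0,v2:inf,v3:3,v4:inf,v5:14
step 2: dist = v0:3,v1:0,v2:inf,v3:3,v4:inf,v5:14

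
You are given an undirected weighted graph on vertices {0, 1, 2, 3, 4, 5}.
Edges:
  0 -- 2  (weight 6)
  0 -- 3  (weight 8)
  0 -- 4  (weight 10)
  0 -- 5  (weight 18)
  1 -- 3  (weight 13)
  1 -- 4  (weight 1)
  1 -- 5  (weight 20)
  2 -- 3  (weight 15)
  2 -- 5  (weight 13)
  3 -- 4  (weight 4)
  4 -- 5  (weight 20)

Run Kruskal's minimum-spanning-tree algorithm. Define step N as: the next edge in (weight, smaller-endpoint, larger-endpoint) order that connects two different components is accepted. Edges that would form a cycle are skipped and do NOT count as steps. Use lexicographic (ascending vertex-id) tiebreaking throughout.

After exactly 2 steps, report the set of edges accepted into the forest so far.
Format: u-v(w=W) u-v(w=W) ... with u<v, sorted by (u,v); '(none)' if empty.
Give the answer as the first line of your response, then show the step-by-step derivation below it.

1-4(w=1) 3-4(w=4)

step 1: add edge 1-4 (w=1); MST = {1-4(w=1)}
step 2: add edge 3-4 (w=4); MST = {1-4(w=1) 3-4(w=4)}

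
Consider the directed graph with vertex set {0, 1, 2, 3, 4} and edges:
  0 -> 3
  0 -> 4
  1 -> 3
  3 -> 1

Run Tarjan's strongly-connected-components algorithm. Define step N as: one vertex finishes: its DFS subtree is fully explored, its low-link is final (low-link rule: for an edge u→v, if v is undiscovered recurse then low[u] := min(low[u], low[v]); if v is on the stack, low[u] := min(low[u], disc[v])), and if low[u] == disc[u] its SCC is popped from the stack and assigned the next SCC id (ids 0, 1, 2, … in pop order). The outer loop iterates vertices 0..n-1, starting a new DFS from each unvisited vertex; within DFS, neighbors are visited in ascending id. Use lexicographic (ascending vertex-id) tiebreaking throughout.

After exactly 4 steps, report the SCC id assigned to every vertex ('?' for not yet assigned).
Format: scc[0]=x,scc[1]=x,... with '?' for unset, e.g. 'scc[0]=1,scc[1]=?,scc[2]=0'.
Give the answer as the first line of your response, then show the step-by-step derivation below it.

scc[0]=2,scc[1]=0,scc[2]=?,scc[3]=0,scc[4]=1

step 1: low=(low[0]=0,low[1]=1,low[2]=?,low[3]=1,low[4]=?); scc=(scc[0]=?,scc[1]=?,scc[2]=?,scc[3]=?,scc[4]=?)
step 2: low=(low[0]=0,low[1]=1,low[2]=?,low[3]=1,low[4]=?); scc=(scc[0]=?,scc[1]=0,scc[2]=?,scc[3]=0,scc[4]=?)
step 3: low=(low[0]=0,low[1]=1,low[2]=?,low[3]=1,low[4]=3); scc=(scc[0]=?,scc[1]=0,scc[2]=?,scc[3]=0,scc[4]=1)
step 4: low=(low[0]=0,low[1]=1,low[2]=?,low[3]=1,low[4]=3); scc=(scc[0]=2,scc[1]=0,scc[2]=?,scc[3]=0,scc[4]=1)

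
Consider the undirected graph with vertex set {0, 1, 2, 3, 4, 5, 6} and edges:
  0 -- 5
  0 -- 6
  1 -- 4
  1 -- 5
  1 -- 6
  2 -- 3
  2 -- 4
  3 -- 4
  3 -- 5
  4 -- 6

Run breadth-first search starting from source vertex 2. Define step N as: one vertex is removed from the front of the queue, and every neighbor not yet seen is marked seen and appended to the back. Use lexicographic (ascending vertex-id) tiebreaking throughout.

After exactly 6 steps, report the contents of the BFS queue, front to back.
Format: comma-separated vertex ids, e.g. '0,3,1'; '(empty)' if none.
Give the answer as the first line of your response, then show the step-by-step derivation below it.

0

step 1: dequeue 2; queue=[3,4]; order=2
step 2: dequeue 3; queue=[4,5]; order=2,3
step 3: dequeue 4; queue=[5,1,6]; order=2,3,4
step 4: dequeue 5; queue=[1,6,0]; order=2,3,4,5
step 5: dequeue 1; queue=[6,0]; order=2,3,4,5,1
step 6: dequeue 6; queue=[0]; order=2,3,4,5,1,6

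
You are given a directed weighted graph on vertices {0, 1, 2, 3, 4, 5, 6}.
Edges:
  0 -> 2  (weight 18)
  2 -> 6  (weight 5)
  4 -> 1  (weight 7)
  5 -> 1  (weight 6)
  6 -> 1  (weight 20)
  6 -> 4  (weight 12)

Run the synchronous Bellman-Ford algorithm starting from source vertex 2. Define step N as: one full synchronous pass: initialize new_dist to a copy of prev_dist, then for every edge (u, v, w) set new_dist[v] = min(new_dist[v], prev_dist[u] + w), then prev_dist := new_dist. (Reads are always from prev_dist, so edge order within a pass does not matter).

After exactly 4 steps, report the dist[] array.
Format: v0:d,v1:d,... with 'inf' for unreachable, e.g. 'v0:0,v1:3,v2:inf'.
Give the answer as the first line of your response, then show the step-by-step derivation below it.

v0:inf,v1:24,v2:0,v3:inf,v4:17,v5:inf,v6:5

step 1: dist = v0:inf,v1:inf,v2:0,v3:inf,v4:inf,v5:inf,v6:5
step 2: dist = v0:inf,v1:25,v2:0,v3:inf,v4:17,v5:inf,v6:5
step 3: dist = v0:inf,v1:24,v2:0,v3:inf,v4:17,v5:inf,v6:5
step 4: dist = v0:inf,v1:24,v2:0,v3:inf,v4:17,v5:inf,v6:5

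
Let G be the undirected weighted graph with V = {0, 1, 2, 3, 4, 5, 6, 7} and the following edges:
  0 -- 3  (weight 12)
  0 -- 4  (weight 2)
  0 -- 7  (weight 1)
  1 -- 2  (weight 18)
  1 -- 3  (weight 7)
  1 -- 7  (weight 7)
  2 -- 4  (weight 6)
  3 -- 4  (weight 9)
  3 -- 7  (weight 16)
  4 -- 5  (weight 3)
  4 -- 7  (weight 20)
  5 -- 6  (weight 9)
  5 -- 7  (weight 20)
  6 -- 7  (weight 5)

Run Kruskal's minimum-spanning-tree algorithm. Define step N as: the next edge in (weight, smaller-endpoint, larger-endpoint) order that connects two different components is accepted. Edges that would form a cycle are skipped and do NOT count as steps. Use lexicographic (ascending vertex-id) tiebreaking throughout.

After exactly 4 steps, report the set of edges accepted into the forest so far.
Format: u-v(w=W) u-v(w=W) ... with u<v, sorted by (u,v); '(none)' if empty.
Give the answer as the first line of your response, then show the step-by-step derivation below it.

0-4(w=2) 0-7(w=1) 4-5(w=3) 6-7(w=5)

step 1: add edge 0-7 (w=1); MST = {0-7(w=1)}
step 2: add edge 0-4 (w=2); MST = {0-4(w=2) 0-7(w=1)}
step 3: add edge 4-5 (w=3); MST = {0-4(w=2) 0-7(w=1) 4-5(w=3)}
step 4: add edge 6-7 (w=5); MST = {0-4(w=2) 0-7(w=1) 4-5(w=3) 6-7(w=5)}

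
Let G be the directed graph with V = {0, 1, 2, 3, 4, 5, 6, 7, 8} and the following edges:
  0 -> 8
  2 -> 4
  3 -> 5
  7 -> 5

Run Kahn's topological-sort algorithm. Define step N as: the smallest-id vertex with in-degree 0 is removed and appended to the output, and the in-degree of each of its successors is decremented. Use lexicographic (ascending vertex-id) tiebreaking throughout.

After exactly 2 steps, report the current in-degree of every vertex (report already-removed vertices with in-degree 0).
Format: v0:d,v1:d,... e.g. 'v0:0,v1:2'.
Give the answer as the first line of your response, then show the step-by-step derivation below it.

v0:0,v1:0,v2:0,v3:0,v4:1,v5:2,v6:0,v7:0,v8:0

step 1: output 0; order=[0]; indeg=(0,0,0,0,1,2,0,0,0)
step 2: output 1; order=[0,1]; indeg=(0,0,0,0,1,2,0,0,0)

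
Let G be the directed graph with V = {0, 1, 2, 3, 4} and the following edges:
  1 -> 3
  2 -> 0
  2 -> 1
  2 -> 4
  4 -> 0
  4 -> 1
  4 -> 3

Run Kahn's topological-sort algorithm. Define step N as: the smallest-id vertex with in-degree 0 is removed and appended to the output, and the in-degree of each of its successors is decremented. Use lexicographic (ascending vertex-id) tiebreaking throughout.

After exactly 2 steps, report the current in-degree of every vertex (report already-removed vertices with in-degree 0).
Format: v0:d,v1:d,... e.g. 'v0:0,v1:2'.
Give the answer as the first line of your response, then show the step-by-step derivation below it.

v0:0,v1:0,v2:0,v3:1,v4:0

step 1: output 2; order=[2]; indeg=(1,1,0,2,0)
step 2: output 4; order=[2,4]; indeg=(0,0,0,1,0)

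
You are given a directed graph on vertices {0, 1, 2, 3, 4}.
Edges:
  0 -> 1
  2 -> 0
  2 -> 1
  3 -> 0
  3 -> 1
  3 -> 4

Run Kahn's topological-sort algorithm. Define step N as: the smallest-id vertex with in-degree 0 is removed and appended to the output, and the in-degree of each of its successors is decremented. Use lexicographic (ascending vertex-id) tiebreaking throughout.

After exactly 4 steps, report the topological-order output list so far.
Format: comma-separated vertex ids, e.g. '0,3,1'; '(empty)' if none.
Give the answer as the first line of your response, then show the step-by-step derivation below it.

2,3,0,1

step 1: output 2; order=[2]; indeg=(1,2,0,0,1)
step 2: output 3; order=[2,3]; indeg=(0,1,0,0,0)
step 3: output 0; order=[2,3,0]; indeg=(0,0,0,0,0)
step 4: output 1; order=[2,3,0,1]; indeg=(0,0,0,0,0)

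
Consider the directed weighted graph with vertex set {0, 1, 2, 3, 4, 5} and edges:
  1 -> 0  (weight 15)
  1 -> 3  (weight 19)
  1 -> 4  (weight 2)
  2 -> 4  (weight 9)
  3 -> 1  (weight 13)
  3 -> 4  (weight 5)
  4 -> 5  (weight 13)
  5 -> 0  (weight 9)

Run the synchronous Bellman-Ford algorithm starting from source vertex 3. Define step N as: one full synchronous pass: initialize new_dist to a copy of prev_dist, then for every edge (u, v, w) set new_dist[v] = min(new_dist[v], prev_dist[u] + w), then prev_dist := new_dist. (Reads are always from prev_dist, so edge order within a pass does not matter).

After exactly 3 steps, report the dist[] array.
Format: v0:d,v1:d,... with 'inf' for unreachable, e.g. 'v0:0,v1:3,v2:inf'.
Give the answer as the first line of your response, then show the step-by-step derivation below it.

v0:27,v1:13,v2:inf,v3:0,v4:5,v5:18

step 1: dist = v0:inf,v1:13,v2:inf,v3:0,v4:5,v5:inf
step 2: dist = v0:28,v1:13,v2:inf,v3:0,v4:5,v5:18
step 3: dist = v0:27,v1:13,v2:inf,v3:0,v4:5,v5:18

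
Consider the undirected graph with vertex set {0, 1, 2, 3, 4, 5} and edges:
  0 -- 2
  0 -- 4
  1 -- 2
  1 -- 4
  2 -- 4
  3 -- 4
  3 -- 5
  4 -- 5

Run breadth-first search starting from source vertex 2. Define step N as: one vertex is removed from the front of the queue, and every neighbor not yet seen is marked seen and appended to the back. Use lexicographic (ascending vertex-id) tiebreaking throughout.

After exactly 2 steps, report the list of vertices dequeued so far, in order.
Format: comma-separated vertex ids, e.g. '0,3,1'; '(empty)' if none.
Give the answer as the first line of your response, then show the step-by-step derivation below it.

2,0

step 1: dequeue 2; queue=[0,1,4]; order=2
step 2: dequeue 0; queue=[1,4]; order=2,0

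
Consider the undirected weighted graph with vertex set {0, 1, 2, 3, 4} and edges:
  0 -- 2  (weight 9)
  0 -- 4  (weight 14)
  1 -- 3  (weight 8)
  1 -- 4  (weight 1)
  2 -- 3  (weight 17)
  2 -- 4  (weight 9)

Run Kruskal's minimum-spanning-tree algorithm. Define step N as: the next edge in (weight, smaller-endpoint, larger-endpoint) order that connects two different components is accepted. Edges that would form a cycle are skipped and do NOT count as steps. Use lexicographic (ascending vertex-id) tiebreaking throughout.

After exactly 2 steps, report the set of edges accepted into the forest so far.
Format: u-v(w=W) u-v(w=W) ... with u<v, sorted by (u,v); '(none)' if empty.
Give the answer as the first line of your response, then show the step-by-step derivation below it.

1-3(w=8) 1-4(w=1)

step 1: add edge 1-4 (w=1); MST = {1-4(w=1)}
step 2: add edge 1-3 (w=8); MST = {1-3(w=8) 1-4(w=1)}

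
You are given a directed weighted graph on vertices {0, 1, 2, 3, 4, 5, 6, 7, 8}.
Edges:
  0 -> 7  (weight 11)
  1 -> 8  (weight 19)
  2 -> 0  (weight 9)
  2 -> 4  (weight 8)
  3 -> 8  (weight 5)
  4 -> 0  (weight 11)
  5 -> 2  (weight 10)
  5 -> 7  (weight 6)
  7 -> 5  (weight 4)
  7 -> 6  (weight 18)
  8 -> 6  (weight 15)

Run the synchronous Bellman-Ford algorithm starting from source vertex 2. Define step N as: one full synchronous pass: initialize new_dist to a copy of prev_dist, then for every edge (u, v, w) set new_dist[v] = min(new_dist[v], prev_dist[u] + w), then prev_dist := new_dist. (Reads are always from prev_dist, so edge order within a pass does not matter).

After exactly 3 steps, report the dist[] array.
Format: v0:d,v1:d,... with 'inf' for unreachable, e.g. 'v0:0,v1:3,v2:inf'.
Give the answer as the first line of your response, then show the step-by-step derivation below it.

v0:9,v1:inf,v2:0,v3:inf,v4:8,v5:24,v6:38,v7:20,v8:inf

step 1: dist = v0:9,v1:inf,v2:0,v3:inf,v4:8,v5:inf,v6:inf,v7:inf,v8:inf
step 2: dist = v0:9,v1:inf,v2:0,v3:inf,v4:8,v5:inf,v6:inf,v7:20,v8:inf
step 3: dist = v0:9,v1:inf,v2:0,v3:inf,v4:8,v5:24,v6:38,v7:20,v8:inf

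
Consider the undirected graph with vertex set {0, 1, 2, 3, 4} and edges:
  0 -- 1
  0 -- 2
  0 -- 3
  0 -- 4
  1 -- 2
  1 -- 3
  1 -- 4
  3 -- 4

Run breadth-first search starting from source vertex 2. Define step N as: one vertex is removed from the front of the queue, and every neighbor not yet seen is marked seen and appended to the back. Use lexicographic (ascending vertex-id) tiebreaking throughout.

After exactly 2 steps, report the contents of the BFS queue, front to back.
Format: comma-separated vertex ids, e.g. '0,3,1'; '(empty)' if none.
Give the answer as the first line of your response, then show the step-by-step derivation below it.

1,3,4

step 1: dequeue 2; queue=[0,1]; order=2
step 2: dequeue 0; queue=[1,3,4]; order=2,0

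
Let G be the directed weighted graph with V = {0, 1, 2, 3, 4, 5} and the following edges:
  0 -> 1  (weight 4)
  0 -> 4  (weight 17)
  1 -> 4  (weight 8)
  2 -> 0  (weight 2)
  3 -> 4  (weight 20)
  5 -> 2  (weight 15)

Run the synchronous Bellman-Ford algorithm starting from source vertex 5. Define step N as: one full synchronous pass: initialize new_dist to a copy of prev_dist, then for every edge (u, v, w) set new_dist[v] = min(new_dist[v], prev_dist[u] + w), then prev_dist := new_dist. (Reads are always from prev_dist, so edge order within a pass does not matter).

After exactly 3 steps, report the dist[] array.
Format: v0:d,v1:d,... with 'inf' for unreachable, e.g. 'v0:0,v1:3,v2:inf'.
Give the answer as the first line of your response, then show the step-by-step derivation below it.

v0:17,v1:21,v2:15,v3:inf,v4:34,v5:0

step 1: dist = v0:inf,v1:inf,v2:15,v3:inf,v4:inf,v5:0
step 2: dist = v0:17,v1:inf,v2:15,v3:inf,v4:inf,v5:0
step 3: dist = v0:17,v1:21,v2:15,v3:inf,v4:34,v5:0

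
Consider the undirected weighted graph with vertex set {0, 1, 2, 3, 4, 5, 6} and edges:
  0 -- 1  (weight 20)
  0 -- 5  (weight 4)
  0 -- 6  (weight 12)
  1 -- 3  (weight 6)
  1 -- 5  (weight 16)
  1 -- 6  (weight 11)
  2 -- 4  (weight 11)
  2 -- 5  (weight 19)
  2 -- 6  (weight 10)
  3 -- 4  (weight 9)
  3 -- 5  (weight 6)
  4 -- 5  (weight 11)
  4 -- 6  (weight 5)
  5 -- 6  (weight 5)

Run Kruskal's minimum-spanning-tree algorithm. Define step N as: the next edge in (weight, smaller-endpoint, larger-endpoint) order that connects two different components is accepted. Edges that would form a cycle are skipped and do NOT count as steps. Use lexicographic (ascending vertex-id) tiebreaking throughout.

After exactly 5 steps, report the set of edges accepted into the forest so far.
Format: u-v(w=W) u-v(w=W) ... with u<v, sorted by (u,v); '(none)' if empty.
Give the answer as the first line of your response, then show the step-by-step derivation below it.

0-5(w=4) 1-3(w=6) 3-5(w=6) 4-6(w=5) 5-6(w=5)

step 1: add edge 0-5 (w=4); MST = {0-5(w=4)}
step 2: add edge 4-6 (w=5); MST = {0-5(w=4) 4-6(w=5)}
step 3: add edge 5-6 (w=5); MST = {0-5(w=4) 4-6(w=5) 5-6(w=5)}
step 4: add edge 1-3 (w=6); MST = {0-5(w=4) 1-3(w=6) 4-6(w=5) 5-6(w=5)}
step 5: add edge 3-5 (w=6); MST = {0-5(w=4) 1-3(w=6) 3-5(w=6) 4-6(w=5) 5-6(w=5)}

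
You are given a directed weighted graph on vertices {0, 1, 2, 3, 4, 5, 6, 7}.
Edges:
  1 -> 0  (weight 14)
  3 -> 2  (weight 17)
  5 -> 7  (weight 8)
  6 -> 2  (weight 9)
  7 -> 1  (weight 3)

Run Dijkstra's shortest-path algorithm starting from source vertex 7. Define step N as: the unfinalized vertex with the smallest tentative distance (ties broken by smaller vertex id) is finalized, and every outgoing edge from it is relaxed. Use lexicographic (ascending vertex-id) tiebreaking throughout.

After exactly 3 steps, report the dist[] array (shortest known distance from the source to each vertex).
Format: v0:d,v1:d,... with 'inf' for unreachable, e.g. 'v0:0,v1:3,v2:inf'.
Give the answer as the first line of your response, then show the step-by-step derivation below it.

v0:17,v1:3,v2:inf,v3:inf,v4:inf,v5:inf,v6:inf,v7:0

step 1: dist = v0:inf,v1:3,v2:inf,v3:inf,v4:inf,v5:inf,v6:inf,v7:0
step 2: dist = v0:17,v1:3,v2:inf,v3:inf,v4:inf,v5:inf,v6:inf,v7:0
step 3: dist = v0:17,v1:3,v2:inf,v3:inf,v4:inf,v5:inf,v6:inf,v7:0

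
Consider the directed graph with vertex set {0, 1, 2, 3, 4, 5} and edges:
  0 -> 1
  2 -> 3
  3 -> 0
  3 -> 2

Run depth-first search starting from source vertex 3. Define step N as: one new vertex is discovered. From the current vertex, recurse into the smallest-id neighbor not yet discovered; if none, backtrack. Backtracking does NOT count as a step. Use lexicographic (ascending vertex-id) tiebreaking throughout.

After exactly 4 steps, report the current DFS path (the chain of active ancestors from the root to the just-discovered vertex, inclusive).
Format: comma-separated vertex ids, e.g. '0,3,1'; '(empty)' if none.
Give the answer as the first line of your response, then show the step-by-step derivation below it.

3,2

step 1: discover 3; path=3; order=3
step 2: discover 0; path=3>0; order=3,0
step 3: discover 1; path=3>0>1; order=3,0,1
step 4: discover 2; path=3>2; order=3,0,1,2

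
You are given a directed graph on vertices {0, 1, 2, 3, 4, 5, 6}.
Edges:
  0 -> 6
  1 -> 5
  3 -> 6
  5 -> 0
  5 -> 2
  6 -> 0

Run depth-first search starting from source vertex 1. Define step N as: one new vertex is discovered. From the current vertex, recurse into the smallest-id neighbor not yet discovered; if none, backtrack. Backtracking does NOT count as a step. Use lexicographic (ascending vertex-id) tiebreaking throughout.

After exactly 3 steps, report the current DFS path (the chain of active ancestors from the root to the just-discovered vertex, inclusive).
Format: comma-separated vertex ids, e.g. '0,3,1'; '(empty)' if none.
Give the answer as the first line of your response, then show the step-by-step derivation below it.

1,5,0

step 1: discover 1; path=1; order=1
step 2: discover 5; path=1>5; order=1,5
step 3: discover 0; path=1>5>0; order=1,5,0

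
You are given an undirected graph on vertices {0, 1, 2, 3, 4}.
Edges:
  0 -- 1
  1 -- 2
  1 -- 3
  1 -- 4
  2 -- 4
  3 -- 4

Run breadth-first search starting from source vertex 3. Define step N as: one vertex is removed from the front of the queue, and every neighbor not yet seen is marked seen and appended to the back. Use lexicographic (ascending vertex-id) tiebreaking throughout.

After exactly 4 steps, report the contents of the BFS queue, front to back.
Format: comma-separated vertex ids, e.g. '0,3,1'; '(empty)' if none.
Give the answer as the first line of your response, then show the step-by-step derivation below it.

2

step 1: dequeue 3; queue=[1,4]; order=3
step 2: dequeue 1; queue=[4,0,2]; order=3,1
step 3: dequeue 4; queue=[0,2]; order=3,1,4
step 4: dequeue 0; queue=[2]; order=3,1,4,0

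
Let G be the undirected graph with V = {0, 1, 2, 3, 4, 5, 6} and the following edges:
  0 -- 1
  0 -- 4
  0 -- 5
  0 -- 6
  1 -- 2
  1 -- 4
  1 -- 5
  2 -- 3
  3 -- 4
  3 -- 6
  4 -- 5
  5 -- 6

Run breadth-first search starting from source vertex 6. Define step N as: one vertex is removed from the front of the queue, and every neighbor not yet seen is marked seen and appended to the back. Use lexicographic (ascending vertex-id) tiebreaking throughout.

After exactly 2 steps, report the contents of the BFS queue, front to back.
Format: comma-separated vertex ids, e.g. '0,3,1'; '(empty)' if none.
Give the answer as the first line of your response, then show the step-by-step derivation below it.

3,5,1,4

step 1: dequeue 6; queue=[0,3,5]; order=6
step 2: dequeue 0; queue=[3,5,1,4]; order=6,0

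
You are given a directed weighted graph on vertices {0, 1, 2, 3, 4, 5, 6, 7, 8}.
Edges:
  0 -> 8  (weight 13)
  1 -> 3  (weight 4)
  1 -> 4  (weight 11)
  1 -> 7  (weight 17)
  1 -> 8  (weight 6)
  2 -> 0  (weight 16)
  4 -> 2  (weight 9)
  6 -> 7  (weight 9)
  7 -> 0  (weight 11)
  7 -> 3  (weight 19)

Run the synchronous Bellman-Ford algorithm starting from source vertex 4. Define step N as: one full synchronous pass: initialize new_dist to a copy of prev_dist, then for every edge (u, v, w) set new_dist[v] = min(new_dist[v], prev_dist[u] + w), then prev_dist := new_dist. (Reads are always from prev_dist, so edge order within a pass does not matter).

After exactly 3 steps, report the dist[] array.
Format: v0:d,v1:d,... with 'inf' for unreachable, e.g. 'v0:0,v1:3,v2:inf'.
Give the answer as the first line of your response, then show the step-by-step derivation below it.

v0:25,v1:inf,v2:9,v3:inf,v4:0,v5:inf,v6:inf,v7:inf,v8:38

step 1: dist = v0:inf,v1:inf,v2:9,v3:inf,v4:0,v5:inf,v6:inf,v7:inf,v8:inf
step 2: dist = v0:25,v1:inf,v2:9,v3:inf,v4:0,v5:inf,v6:inf,v7:inf,v8:inf
step 3: dist = v0:25,v1:inf,v2:9,v3:inf,v4:0,v5:inf,v6:inf,v7:inf,v8:38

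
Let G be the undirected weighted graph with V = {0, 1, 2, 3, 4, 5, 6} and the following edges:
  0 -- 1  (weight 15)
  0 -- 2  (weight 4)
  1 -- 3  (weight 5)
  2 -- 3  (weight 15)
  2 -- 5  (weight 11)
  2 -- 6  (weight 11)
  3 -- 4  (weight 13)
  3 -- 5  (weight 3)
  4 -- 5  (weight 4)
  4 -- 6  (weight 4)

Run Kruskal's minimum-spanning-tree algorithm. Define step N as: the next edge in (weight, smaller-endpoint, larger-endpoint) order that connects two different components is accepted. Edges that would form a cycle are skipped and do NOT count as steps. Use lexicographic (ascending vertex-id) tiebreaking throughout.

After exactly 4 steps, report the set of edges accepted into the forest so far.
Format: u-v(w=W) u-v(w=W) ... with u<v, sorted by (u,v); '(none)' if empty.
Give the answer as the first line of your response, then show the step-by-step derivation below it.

0-2(w=4) 3-5(w=3) 4-5(w=4) 4-6(w=4)

step 1: add edge 3-5 (w=3); MST = {3-5(w=3)}
step 2: add edge 0-2 (w=4); MST = {0-2(w=4) 3-5(w=3)}
step 3: add edge 4-5 (w=4); MST = {0-2(w=4) 3-5(w=3) 4-5(w=4)}
step 4: add edge 4-6 (w=4); MST = {0-2(w=4) 3-5(w=3) 4-5(w=4) 4-6(w=4)}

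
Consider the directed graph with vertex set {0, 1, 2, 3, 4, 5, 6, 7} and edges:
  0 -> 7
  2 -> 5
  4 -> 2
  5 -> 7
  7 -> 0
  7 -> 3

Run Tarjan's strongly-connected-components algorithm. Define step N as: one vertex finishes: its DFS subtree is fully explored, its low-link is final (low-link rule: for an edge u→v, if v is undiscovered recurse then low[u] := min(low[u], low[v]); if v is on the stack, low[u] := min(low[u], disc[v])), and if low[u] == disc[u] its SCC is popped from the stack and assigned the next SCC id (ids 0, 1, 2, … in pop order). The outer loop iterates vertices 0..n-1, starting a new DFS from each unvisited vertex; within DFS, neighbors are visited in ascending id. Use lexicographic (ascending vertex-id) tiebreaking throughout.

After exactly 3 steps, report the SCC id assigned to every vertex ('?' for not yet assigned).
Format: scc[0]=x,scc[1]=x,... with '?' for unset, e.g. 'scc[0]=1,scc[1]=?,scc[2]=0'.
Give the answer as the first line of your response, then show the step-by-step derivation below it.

scc[0]=1,scc[1]=?,scc[2]=?,scc[3]=0,scc[4]=?,scc[5]=?,scc[6]=?,scc[7]=1

step 1: low=(low[0]=0,low[1]=?,low[2]=?,low[3]=2,low[4]=?,low[5]=?,low[6]=?,low[7]=0); scc=(scc[0]=?,scc[1]=?,scc[2]=?,scc[3]=0,scc[4]=?,scc[5]=?,scc[6]=?,scc[7]=?)
step 2: low=(low[0]=0,low[1]=?,low[2]=?,low[3]=2,low[4]=?,low[5]=?,low[6]=?,low[7]=0); scc=(scc[0]=?,scc[1]=?,scc[2]=?,scc[3]=0,scc[4]=?,scc[5]=?,scc[6]=?,scc[7]=?)
step 3: low=(low[0]=0,low[1]=?,low[2]=?,low[3]=2,low[4]=?,low[5]=?,low[6]=?,low[7]=0); scc=(scc[0]=1,scc[1]=?,scc[2]=?,scc[3]=0,scc[4]=?,scc[5]=?,scc[6]=?,scc[7]=1)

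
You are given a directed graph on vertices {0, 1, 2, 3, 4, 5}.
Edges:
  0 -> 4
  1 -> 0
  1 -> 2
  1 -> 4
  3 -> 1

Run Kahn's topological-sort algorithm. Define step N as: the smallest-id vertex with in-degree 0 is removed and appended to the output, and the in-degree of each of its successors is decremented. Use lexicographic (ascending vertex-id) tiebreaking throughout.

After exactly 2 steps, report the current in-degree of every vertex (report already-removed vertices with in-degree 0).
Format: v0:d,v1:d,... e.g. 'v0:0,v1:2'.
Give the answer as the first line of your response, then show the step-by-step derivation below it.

v0:0,v1:0,v2:0,v3:0,v4:1,v5:0

step 1: output 3; order=[3]; indeg=(1,0,1,0,2,0)
step 2: output 1; order=[3,1]; indeg=(0,0,0,0,1,0)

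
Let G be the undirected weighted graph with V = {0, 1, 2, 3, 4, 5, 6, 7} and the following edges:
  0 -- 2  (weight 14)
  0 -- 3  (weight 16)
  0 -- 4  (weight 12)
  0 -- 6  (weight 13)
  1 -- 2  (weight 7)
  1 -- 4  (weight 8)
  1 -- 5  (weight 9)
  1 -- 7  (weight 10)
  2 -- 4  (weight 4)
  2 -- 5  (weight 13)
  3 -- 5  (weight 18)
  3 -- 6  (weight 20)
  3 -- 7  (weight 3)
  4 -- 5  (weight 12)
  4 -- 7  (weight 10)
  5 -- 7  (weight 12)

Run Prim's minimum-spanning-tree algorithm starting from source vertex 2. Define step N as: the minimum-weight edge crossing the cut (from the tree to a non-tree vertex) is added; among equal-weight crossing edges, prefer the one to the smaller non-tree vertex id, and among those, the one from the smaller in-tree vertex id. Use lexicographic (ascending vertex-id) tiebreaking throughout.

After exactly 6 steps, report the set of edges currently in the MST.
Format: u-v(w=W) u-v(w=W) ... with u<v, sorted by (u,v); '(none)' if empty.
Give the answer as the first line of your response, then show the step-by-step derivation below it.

0-4(w=12) 1-2(w=7) 1-5(w=9) 1-7(w=10) 2-4(w=4) 3-7(w=3)

step 1: add edge 2-4 (w=4); MST = {2-4(w=4)}
step 2: add edge 1-2 (w=7); MST = {1-2(w=7) 2-4(w=4)}
step 3: add edge 1-5 (w=9); MST = {1-2(w=7) 1-5(w=9) 2-4(w=4)}
step 4: add edge 1-7 (w=10); MST = {1-2(w=7) 1-5(w=9) 1-7(w=10) 2-4(w=4)}
step 5: add edge 3-7 (w=3); MST = {1-2(w=7) 1-5(w=9) 1-7(w=10) 2-4(w=4) 3-7(w=3)}
step 6: add edge 0-4 (w=12); MST = {0-4(w=12) 1-2(w=7) 1-5(w=9) 1-7(w=10) 2-4(w=4) 3-7(w=3)}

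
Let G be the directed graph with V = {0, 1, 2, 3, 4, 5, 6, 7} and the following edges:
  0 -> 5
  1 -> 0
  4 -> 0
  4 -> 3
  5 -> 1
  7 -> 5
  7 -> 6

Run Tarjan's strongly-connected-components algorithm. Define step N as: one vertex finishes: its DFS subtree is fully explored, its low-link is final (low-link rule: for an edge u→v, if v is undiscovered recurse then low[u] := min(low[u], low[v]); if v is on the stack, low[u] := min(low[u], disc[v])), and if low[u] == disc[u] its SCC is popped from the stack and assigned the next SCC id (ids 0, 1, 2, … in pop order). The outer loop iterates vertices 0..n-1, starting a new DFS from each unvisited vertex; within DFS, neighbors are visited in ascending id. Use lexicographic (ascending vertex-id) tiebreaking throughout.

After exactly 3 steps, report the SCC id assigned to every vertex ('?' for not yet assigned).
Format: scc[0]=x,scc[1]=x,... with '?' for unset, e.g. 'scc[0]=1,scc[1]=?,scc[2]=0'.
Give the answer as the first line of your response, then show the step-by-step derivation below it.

scc[0]=0,scc[1]=0,scc[2]=?,scc[3]=?,scc[4]=?,scc[5]=0,scc[6]=?,scc[7]=?

step 1: low=(low[0]=0,low[1]=0,low[2]=?,low[3]=?,low[4]=?,low[5]=1,low[6]=?,low[7]=?); scc=(scc[0]=?,scc[1]=?,scc[2]=?,scc[3]=?,scc[4]=?,scc[5]=?,scc[6]=?,scc[7]=?)
step 2: low=(low[0]=0,low[1]=0,low[2]=?,low[3]=?,low[4]=?,low[5]=0,low[6]=?,low[7]=?); scc=(scc[0]=?,scc[1]=?,scc[2]=?,scc[3]=?,scc[4]=?,scc[5]=?,scc[6]=?,scc[7]=?)
step 3: low=(low[0]=0,low[1]=0,low[2]=?,low[3]=?,low[4]=?,low[5]=0,low[6]=?,low[7]=?); scc=(scc[0]=0,scc[1]=0,scc[2]=?,scc[3]=?,scc[4]=?,scc[5]=0,scc[6]=?,scc[7]=?)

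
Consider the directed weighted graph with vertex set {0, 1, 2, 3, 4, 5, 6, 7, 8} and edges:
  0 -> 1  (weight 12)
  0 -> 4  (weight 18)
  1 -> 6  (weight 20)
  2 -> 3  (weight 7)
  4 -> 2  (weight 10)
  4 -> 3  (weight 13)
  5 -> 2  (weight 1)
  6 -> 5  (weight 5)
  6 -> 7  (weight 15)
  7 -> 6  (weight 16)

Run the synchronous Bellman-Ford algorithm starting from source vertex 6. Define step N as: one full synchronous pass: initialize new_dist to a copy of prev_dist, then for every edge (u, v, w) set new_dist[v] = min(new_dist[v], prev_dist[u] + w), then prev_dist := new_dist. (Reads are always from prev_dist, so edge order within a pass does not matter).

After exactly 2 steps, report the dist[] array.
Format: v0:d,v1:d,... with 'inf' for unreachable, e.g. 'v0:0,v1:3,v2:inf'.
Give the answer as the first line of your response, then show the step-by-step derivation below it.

v0:inf,v1:inf,v2:6,v3:inf,v4:inf,v5:5,v6:0,v7:15,v8:inf

step 1: dist = v0:inf,v1:inf,v2:inf,v3:inf,v4:inf,v5:5,v6:0,v7:15,v8:inf
step 2: dist = v0:inf,v1:inf,v2:6,v3:inf,v4:inf,v5:5,v6:0,v7:15,v8:inf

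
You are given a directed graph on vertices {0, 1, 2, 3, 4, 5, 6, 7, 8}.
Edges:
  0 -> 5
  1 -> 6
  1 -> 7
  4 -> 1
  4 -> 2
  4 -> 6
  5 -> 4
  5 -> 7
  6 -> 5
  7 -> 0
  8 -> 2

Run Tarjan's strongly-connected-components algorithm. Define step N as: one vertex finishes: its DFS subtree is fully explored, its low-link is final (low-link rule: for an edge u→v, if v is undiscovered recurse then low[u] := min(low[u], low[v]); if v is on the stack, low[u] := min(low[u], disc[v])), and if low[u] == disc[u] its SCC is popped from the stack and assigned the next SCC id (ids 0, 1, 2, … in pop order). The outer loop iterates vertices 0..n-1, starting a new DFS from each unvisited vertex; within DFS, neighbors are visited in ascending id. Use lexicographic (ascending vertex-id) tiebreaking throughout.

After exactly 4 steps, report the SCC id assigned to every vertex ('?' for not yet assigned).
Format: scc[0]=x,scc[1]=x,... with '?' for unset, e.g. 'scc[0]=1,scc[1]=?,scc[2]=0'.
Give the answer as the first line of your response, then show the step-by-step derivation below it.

scc[0]=?,scc[1]=?,scc[2]=0,scc[3]=?,scc[4]=?,scc[5]=?,scc[6]=?,scc[7]=?,scc[8]=?

step 1: low=(low[0]=0,low[1]=3,low[2]=?,low[3]=?,low[4]=2,low[5]=1,low[6]=1,low[7]=?,low[8]=?); scc=(scc[0]=?,scc[1]=?,scc[2]=?,scc[3]=?,scc[4]=?,scc[5]=?,scc[6]=?,scc[7]=?,scc[8]=?)
step 2: low=(low[0]=0,low[1]=1,low[2]=?,low[3]=?,low[4]=2,low[5]=1,low[6]=1,low[7]=0,low[8]=?); scc=(scc[0]=?,scc[1]=?,scc[2]=?,scc[3]=?,scc[4]=?,scc[5]=?,scc[6]=?,scc[7]=?,scc[8]=?)
step 3: low=(low[0]=0,low[1]=0,low[2]=?,low[3]=?,low[4]=2,low[5]=1,low[6]=1,low[7]=0,low[8]=?); scc=(scc[0]=?,scc[1]=?,scc[2]=?,scc[3]=?,scc[4]=?,scc[5]=?,scc[6]=?,scc[7]=?,scc[8]=?)
step 4: low=(low[0]=0,low[1]=0,low[2]=6,low[3]=?,low[4]=0,low[5]=1,low[6]=1,low[7]=0,low[8]=?); scc=(scc[0]=?,scc[1]=?,scc[2]=0,scc[3]=?,scc[4]=?,scc[5]=?,scc[6]=?,scc[7]=?,scc[8]=?)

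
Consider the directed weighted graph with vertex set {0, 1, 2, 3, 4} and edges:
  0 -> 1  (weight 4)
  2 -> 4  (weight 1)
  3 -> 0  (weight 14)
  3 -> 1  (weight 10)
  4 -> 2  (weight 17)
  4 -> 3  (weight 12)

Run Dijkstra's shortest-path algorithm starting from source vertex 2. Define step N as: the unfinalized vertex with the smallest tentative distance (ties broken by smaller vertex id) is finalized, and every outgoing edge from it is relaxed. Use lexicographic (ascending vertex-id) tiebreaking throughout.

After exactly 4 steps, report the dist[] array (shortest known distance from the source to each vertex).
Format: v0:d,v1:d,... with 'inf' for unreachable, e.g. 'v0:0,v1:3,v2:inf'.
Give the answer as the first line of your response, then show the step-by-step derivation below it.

v0:27,v1:23,v2:0,v3:13,v4:1

step 1: dist = v0:inf,v1:inf,v2:0,v3:inf,v4:1
step 2: dist = v0:inf,v1:inf,v2:0,v3:13,v4:1
step 3: dist = v0:27,v1:23,v2:0,v3:13,v4:1
step 4: dist = v0:27,v1:23,v2:0,v3:13,v4:1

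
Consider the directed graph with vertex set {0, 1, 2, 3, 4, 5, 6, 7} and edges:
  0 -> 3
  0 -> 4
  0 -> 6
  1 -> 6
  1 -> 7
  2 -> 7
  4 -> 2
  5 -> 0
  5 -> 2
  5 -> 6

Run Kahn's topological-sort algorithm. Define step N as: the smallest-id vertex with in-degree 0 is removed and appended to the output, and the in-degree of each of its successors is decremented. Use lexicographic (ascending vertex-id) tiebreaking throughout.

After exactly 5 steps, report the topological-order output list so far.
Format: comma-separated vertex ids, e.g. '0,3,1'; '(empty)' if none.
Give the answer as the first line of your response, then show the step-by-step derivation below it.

1,5,0,3,4

step 1: output 1; order=[1]; indeg=(1,0,2,1,1,0,2,1)
step 2: output 5; order=[1,5]; indeg=(0,0,1,1,1,0,1,1)
step 3: output 0; order=[1,5,0]; indeg=(0,0,1,0,0,0,0,1)
step 4: output 3; order=[1,5,0,3]; indeg=(0,0,1,0,0,0,0,1)
step 5: output 4; order=[1,5,0,3,4]; indeg=(0,0,0,0,0,0,0,1)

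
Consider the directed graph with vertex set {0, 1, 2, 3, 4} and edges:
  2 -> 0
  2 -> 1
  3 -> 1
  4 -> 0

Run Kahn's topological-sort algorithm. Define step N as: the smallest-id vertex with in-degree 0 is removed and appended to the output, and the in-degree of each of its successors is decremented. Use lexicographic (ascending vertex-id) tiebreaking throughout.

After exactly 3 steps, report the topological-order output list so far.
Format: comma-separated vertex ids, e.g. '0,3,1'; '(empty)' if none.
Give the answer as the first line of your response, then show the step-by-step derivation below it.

2,3,1

step 1: output 2; order=[2]; indeg=(1,1,0,0,0)
step 2: output 3; order=[2,3]; indeg=(1,0,0,0,0)
step 3: output 1; order=[2,3,1]; indeg=(1,0,0,0,0)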